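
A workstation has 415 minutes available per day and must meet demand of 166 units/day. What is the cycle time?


Cycle time = available time / demand
= 415 / 166
= 2.50 min/unit


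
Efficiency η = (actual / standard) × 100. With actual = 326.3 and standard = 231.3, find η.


Efficiency = (actual / standard) × 100
= (326.3 / 231.3) × 100
= 141.1%


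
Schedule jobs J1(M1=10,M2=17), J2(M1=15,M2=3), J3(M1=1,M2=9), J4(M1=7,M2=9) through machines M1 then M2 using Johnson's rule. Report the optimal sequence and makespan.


Johnson's rule:
Group 1 (M1≤M2, sort by M1): ['J3', 'J4', 'J1']
Group 2 (M1>M2, sort desc M2): ['J2']
Sequence: J3 → J4 → J1 → J2
Makespan calculation:
  J3: M1 done=1, M2 done=10
  J4: M1 done=8, M2 done=19
  J1: M1 done=18, M2 done=36
  J2: M1 done=33, M2 done=39
= Sequence: J3 → J4 → J1 → J2, Makespan: 39


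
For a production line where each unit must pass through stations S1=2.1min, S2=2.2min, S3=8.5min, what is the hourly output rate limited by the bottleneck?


Bottleneck = longest station time
Station times: [2.1, 2.2, 8.5]
Max = 8.5 min
Rate = 60 / 8.5
= 7.06 units/hour (bottleneck: 8.5min)


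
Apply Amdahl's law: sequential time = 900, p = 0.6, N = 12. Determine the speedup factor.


Amdahl's law: T_p = T × ((1-p) + p/N)
= 900 × ((1-0.6) + 0.6/12)
= 900 × (0.40 + 0.0500)
= 900 × 0.4500
= 405.00
Speedup = 900/405.00
= 2.22×


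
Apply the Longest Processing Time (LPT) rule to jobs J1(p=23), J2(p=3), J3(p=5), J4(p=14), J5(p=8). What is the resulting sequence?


LPT: sort by longest processing time first
  J1: p=23
  J4: p=14
  J5: p=8
  J3: p=5
  J2: p=3
Order: J1 → J4 → J5 → J3 → J2


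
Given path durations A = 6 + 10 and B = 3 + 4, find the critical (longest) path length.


Path A: 6 + 10 = 16
Path B: 3 + 4 = 7
Critical path = longest = max(16, 7)
= 16 (Path A)


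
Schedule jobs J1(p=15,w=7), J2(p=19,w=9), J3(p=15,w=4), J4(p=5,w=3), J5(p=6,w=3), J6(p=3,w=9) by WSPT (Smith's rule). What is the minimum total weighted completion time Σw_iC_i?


WSPT order (by p/w): J6 → J4 → J5 → J2 → J1 → J3
  J6: C=3, w·C=9×3=27
  J4: C=8, w·C=3×8=24
  J5: C=14, w·C=3×14=42
  J2: C=33, w·C=9×33=297
  J1: C=48, w·C=7×48=336
  J3: C=63, w·C=4×63=252
Σ w·C = 978
= 978


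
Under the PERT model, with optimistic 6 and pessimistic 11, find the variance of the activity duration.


σ² = ((p - o) / 6)² = (p - o)² / 36
= (11 - 6)² / 36
= 5² / 36
= 25 / 36
= 0.6944


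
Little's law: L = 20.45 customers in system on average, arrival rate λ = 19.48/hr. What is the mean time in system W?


Little's law: L = λW → W = L / λ
= 20.45 / 19.48
= 1.05 hours


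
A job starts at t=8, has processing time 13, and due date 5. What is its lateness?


Completion = 8 + 13 = 21
Lateness = C - d = 21 - 5
= 16


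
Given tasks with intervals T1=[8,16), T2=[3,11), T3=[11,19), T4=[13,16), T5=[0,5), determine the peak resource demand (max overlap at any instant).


Check each time point for overlaps:
  t=13: 3 tasks active (T1, T3, T4)
Max concurrent = 3


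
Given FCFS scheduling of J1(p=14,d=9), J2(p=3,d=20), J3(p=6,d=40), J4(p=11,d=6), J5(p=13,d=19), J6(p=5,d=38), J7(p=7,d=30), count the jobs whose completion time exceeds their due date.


Completion vs due date:
  J1: C=14, d=9 → TARDY
  J2: C=17, d=20 → on time
  J3: C=23, d=40 → on time
  J4: C=34, d=6 → TARDY
  J5: C=47, d=19 → TARDY
  J6: C=52, d=38 → TARDY
  J7: C=59, d=30 → TARDY
Tardy jobs: J1, J4, J5, J6, J7
Count = 5


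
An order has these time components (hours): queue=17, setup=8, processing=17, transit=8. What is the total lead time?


Lead time = queue + setup + processing + transit
= 17 + 8 + 17 + 8
= 50 hours


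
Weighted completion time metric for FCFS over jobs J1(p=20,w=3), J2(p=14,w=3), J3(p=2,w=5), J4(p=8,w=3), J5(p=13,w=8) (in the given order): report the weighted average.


Completion times:
  J1: C=20, w×C=3×20=60
  J2: C=34, w×C=3×34=102
  J3: C=36, w×C=5×36=180
  J4: C=44, w×C=3×44=132
  J5: C=57, w×C=8×57=456
Sum w×C = 930
Sum w = 22
Weighted avg = 930/22
= 42.27


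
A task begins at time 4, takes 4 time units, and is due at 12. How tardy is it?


Completion = start + processing = 4 + 4 = 8
Tardiness = max(0, C - d) = max(0, 8 - 12)
= max(0, -4)
= 0


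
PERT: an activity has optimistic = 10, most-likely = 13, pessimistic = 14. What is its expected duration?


te = (o + 4m + p) / 6
= (10 + 4×13 + 14) / 6
= (10 + 52 + 14) / 6
= 76 / 6
= 12.67


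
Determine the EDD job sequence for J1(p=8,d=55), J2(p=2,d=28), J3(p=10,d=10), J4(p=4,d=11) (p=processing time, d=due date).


EDD: sort by earliest due date
  J3: d=10, p=10
  J4: d=11, p=4
  J2: d=28, p=2
  J1: d=55, p=8
Order: J3 → J4 → J2 → J1


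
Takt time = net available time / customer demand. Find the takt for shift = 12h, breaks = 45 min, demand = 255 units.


Available = 12×60 - 45 = 675 min
Takt time = 675 / 255
= 2.65 min/unit


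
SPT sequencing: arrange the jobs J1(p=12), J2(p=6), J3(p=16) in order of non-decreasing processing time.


SPT: sort by shortest processing time
  J2: p=6
  J1: p=12
  J3: p=16
Order: J2 → J1 → J3


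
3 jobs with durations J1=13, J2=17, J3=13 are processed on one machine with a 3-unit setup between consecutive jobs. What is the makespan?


Makespan = Σ processing + (n-1) × setup
= (13 + 17 + 13) + (3-1)×3
= 43 + 6
= 49 time units


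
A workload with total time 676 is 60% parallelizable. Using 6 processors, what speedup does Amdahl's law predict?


Amdahl's law: T_p = T × ((1-p) + p/N)
= 676 × ((1-0.6) + 0.6/6)
= 676 × (0.40 + 0.1000)
= 676 × 0.5000
= 338.00
Speedup = 676/338.00
= 2.00×


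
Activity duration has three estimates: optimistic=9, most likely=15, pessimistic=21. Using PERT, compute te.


te = (o + 4m + p) / 6
= (9 + 4×15 + 21) / 6
= (9 + 60 + 21) / 6
= 90 / 6
= 15.00


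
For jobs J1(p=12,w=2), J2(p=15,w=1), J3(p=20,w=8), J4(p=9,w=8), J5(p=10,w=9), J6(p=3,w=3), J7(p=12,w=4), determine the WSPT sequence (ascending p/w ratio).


WSPT (Smith's rule): sort by p/w ascending
  J6: p/w = 3/3 = 1.000
  J5: p/w = 10/9 = 1.111
  J4: p/w = 9/8 = 1.125
  J3: p/w = 20/8 = 2.500
  J7: p/w = 12/4 = 3.000
  J1: p/w = 12/2 = 6.000
  J2: p/w = 15/1 = 15.000
Order: J6 → J5 → J4 → J3 → J7 → J1 → J2


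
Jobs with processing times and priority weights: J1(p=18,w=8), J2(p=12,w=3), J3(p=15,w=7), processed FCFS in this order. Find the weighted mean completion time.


Completion times:
  J1: C=18, w×C=8×18=144
  J2: C=30, w×C=3×30=90
  J3: C=45, w×C=7×45=315
Sum w×C = 549
Sum w = 18
Weighted avg = 549/18
= 30.50


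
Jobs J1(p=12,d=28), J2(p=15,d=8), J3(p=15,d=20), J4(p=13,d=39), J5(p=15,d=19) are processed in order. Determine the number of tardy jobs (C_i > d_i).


Completion vs due date:
  J1: C=12, d=28 → on time
  J2: C=27, d=8 → TARDY
  J3: C=42, d=20 → TARDY
  J4: C=55, d=39 → TARDY
  J5: C=70, d=19 → TARDY
Tardy jobs: J2, J3, J4, J5
Count = 4


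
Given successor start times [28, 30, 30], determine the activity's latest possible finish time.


LF = min of all successor start times
Successors start at: [28, 30, 30]
LF = min(28, 30, 30)
= 28


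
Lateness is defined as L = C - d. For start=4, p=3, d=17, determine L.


Completion = 4 + 3 = 7
Lateness = C - d = 7 - 17
= -10


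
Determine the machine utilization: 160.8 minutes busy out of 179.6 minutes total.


Utilization = busy / total × 100
= 160.8 / 179.6 × 100
= 89.5%


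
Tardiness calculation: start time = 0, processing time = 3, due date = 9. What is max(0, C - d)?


Completion = start + processing = 0 + 3 = 3
Tardiness = max(0, C - d) = max(0, 3 - 9)
= max(0, -6)
= 0


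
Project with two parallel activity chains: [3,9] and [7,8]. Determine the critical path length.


Path A: 3 + 9 = 12
Path B: 7 + 8 = 15
Critical path = longest = max(12, 15)
= 15 (Path B)


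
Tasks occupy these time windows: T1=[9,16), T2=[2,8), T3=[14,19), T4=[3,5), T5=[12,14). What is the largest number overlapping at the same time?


Check each time point for overlaps:
  t=3: 2 tasks active (T2, T4)
Max concurrent = 2


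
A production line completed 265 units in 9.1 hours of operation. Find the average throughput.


Throughput = units / time
= 265 / 9.1
= 29.1 units/hour


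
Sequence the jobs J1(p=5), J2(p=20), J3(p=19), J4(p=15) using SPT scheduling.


SPT: sort by shortest processing time
  J1: p=5
  J4: p=15
  J3: p=19
  J2: p=20
Order: J1 → J4 → J3 → J2


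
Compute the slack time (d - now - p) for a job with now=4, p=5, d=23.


Slack = due - current_time - processing
= 23 - 4 - 5
= 14


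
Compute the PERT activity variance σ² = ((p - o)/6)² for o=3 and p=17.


σ² = ((p - o) / 6)² = (p - o)² / 36
= (17 - 3)² / 36
= 14² / 36
= 196 / 36
= 5.4444


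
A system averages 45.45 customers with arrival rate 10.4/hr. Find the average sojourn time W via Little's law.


Little's law: L = λW → W = L / λ
= 45.45 / 10.4
= 4.37 hours


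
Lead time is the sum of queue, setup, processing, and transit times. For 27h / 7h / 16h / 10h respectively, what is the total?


Lead time = queue + setup + processing + transit
= 27 + 7 + 16 + 10
= 60 hours


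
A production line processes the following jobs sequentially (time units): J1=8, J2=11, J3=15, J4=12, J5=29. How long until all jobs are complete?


Sequential makespan: sum all processing times
= 8 + 11 + 15 + 12 + 29
= 75 time units


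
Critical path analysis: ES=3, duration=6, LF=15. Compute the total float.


EF = ES + duration = 3 + 6 = 9
LS = LF - duration = 15 - 6 = 9
Total Float = LF - EF = 15 - 9
(or LS - ES = 9 - 3)
= 6


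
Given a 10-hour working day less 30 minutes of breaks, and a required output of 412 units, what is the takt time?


Available = 10×60 - 30 = 570 min
Takt time = 570 / 412
= 1.38 min/unit


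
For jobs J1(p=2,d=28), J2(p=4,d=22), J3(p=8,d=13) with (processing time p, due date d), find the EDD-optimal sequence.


EDD: sort by earliest due date
  J3: d=13, p=8
  J2: d=22, p=4
  J1: d=28, p=2
Order: J3 → J2 → J1


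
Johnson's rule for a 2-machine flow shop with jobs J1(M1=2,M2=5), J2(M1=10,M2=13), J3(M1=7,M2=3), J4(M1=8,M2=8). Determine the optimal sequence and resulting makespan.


Johnson's rule:
Group 1 (M1≤M2, sort by M1): ['J1', 'J4', 'J2']
Group 2 (M1>M2, sort desc M2): ['J3']
Sequence: J1 → J4 → J2 → J3
Makespan calculation:
  J1: M1 done=2, M2 done=7
  J4: M1 done=10, M2 done=18
  J2: M1 done=20, M2 done=33
  J3: M1 done=27, M2 done=36
= Sequence: J1 → J4 → J2 → J3, Makespan: 36


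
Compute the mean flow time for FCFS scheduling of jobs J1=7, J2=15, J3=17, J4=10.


Completion times:
  J1: completes at 7
  J2: completes at 22
  J3: completes at 39
  J4: completes at 49
Sum = 117
Average = 117/4
= 29.25


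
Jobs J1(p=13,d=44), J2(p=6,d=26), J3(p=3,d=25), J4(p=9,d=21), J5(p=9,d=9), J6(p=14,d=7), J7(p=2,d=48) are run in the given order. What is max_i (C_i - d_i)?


Lateness per job (L = C - d):
  J1: C=13, d=44, L=-31
  J2: C=19, d=26, L=-7
  J3: C=22, d=25, L=-3
  J4: C=31, d=21, L=10
  J5: C=40, d=9, L=31
  J6: C=54, d=7, L=47
  J7: C=56, d=48, L=8
Lmax = max(-31, -7, -3, 10, 31, 47, 8)
= 47


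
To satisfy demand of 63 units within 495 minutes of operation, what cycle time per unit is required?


Cycle time = available time / demand
= 495 / 63
= 7.86 min/unit


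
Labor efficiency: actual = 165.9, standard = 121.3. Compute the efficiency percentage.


Efficiency = (actual / standard) × 100
= (165.9 / 121.3) × 100
= 136.8%


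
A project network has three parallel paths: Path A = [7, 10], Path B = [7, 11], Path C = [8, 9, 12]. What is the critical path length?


Path A: 7 + 10 = 17
Path B: 7 + 11 = 18
Path C: 8 + 9 + 12 = 29
Critical path = longest = max(17, 18, 29)
= 29 (Path C)


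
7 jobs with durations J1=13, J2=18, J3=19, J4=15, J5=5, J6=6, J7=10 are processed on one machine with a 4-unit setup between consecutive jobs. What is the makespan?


Makespan = Σ processing + (n-1) × setup
= (13 + 18 + 19 + 15 + 5 + 6 + 10) + (7-1)×4
= 86 + 24
= 110 time units


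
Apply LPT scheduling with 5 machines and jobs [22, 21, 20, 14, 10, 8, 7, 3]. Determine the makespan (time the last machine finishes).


Jobs (LPT sorted): [22, 21, 20, 14, 10, 8, 7, 3]
Machines: 5
  J=22 → Machine 1 (load: 0+22=22)
  J=21 → Machine 2 (load: 0+21=21)
  J=20 → Machine 3 (load: 0+20=20)
  J=14 → Machine 4 (load: 0+14=14)
  J=10 → Machine 5 (load: 0+10=10)
  J=8 → Machine 5 (load: 10+8=18)
  J=7 → Machine 4 (load: 14+7=21)
  J=3 → Machine 5 (load: 18+3=21)
Machine loads: [22, 21, 20, 21, 21]
Makespan = max = 22 time units


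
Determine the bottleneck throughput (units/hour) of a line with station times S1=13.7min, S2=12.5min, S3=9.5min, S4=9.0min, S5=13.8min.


Bottleneck = longest station time
Station times: [13.7, 12.5, 9.5, 9.0, 13.8]
Max = 13.8 min
Rate = 60 / 13.8
= 4.35 units/hour (bottleneck: 13.8min)


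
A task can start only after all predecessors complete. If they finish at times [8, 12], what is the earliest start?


ES = max of all predecessor completion times
Predecessors: [8, 12]
ES = max(8, 12)
= 12


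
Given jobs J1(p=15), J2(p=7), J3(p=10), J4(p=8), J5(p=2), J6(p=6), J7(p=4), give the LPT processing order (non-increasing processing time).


LPT: sort by longest processing time first
  J1: p=15
  J3: p=10
  J4: p=8
  J2: p=7
  J6: p=6
  J7: p=4
  J5: p=2
Order: J1 → J3 → J4 → J2 → J6 → J7 → J5


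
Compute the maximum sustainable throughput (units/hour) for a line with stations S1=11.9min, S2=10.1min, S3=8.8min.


Bottleneck = longest station time
Station times: [11.9, 10.1, 8.8]
Max = 11.9 min
Rate = 60 / 11.9
= 5.04 units/hour (bottleneck: 11.9min)


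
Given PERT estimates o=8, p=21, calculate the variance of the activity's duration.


σ² = ((p - o) / 6)² = (p - o)² / 36
= (21 - 8)² / 36
= 13² / 36
= 169 / 36
= 4.6944


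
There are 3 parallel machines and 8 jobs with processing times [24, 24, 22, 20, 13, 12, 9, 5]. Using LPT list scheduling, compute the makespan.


Jobs (LPT sorted): [24, 24, 22, 20, 13, 12, 9, 5]
Machines: 3
  J=24 → Machine 1 (load: 0+24=24)
  J=24 → Machine 2 (load: 0+24=24)
  J=22 → Machine 3 (load: 0+22=22)
  J=20 → Machine 3 (load: 22+20=42)
  J=13 → Machine 1 (load: 24+13=37)
  J=12 → Machine 2 (load: 24+12=36)
  J=9 → Machine 2 (load: 36+9=45)
  J=5 → Machine 1 (load: 37+5=42)
Machine loads: [42, 45, 42]
Makespan = max = 45 time units


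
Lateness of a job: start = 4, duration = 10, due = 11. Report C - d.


Completion = 4 + 10 = 14
Lateness = C - d = 14 - 11
= 3


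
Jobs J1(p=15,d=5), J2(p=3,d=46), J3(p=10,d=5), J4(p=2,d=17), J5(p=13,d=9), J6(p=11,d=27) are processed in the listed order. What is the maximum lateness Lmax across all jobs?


Lateness per job (L = C - d):
  J1: C=15, d=5, L=10
  J2: C=18, d=46, L=-28
  J3: C=28, d=5, L=23
  J4: C=30, d=17, L=13
  J5: C=43, d=9, L=34
  J6: C=54, d=27, L=27
Lmax = max(10, -28, 23, 13, 34, 27)
= 34


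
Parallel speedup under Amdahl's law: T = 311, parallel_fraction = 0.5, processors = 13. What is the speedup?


Amdahl's law: T_p = T × ((1-p) + p/N)
= 311 × ((1-0.5) + 0.5/13)
= 311 × (0.50 + 0.0385)
= 311 × 0.5385
= 167.46
Speedup = 311/167.46
= 1.86×


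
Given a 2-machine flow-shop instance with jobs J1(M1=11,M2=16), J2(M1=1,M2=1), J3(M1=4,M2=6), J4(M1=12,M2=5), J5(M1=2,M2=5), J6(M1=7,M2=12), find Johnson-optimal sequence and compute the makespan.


Johnson's rule:
Group 1 (M1≤M2, sort by M1): ['J2', 'J5', 'J3', 'J6', 'J1']
Group 2 (M1>M2, sort desc M2): ['J4']
Sequence: J2 → J5 → J3 → J6 → J1 → J4
Makespan calculation:
  J2: M1 done=1, M2 done=2
  J5: M1 done=3, M2 done=8
  J3: M1 done=7, M2 done=14
  J6: M1 done=14, M2 done=26
  J1: M1 done=25, M2 done=42
  J4: M1 done=37, M2 done=47
= Sequence: J2 → J5 → J3 → J6 → J1 → J4, Makespan: 47


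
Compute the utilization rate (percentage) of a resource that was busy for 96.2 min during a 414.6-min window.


Utilization = busy / total × 100
= 96.2 / 414.6 × 100
= 23.2%


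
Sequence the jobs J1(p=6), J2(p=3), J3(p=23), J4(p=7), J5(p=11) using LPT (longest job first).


LPT: sort by longest processing time first
  J3: p=23
  J5: p=11
  J4: p=7
  J1: p=6
  J2: p=3
Order: J3 → J5 → J4 → J1 → J2


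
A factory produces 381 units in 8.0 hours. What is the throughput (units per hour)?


Throughput = units / time
= 381 / 8.0
= 47.6 units/hour


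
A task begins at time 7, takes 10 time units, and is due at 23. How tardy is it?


Completion = start + processing = 7 + 10 = 17
Tardiness = max(0, C - d) = max(0, 17 - 23)
= max(0, -6)
= 0


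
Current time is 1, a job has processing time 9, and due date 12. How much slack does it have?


Slack = due - current_time - processing
= 12 - 1 - 9
= 2


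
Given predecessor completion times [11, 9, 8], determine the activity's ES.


ES = max of all predecessor completion times
Predecessors: [11, 9, 8]
ES = max(11, 9, 8)
= 11


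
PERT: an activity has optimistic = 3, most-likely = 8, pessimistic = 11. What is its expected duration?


te = (o + 4m + p) / 6
= (3 + 4×8 + 11) / 6
= (3 + 32 + 11) / 6
= 46 / 6
= 7.67


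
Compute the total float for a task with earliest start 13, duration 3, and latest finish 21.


EF = ES + duration = 13 + 3 = 16
LS = LF - duration = 21 - 3 = 18
Total Float = LF - EF = 21 - 16
(or LS - ES = 18 - 13)
= 5


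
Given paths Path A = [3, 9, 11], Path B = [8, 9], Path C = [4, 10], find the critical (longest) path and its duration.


Path A: 3 + 9 + 11 = 23
Path B: 8 + 9 = 17
Path C: 4 + 10 = 14
Critical path = longest = max(23, 17, 14)
= 23 (Path A)


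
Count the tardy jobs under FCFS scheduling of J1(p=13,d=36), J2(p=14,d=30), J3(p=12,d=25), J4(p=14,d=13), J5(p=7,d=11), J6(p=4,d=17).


Completion vs due date:
  J1: C=13, d=36 → on time
  J2: C=27, d=30 → on time
  J3: C=39, d=25 → TARDY
  J4: C=53, d=13 → TARDY
  J5: C=60, d=11 → TARDY
  J6: C=64, d=17 → TARDY
Tardy jobs: J3, J4, J5, J6
Count = 4


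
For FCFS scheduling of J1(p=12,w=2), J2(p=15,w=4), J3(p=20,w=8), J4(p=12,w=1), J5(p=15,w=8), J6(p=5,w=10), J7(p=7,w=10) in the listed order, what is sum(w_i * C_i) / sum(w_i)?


Completion times:
  J1: C=12, w×C=2×12=24
  J2: C=27, w×C=4×27=108
  J3: C=47, w×C=8×47=376
  J4: C=59, w×C=1×59=59
  J5: C=74, w×C=8×74=592
  J6: C=79, w×C=10×79=790
  J7: C=86, w×C=10×86=860
Sum w×C = 2809
Sum w = 43
Weighted avg = 2809/43
= 65.33


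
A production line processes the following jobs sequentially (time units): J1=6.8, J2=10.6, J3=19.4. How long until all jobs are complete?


Sequential makespan: sum all processing times
= 6.8 + 10.6 + 19.4
= 36.8 time units


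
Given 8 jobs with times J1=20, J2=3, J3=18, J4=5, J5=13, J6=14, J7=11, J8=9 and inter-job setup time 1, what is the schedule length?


Makespan = Σ processing + (n-1) × setup
= (20 + 3 + 18 + 5 + 13 + 14 + 11 + 9) + (8-1)×1
= 93 + 7
= 100 time units


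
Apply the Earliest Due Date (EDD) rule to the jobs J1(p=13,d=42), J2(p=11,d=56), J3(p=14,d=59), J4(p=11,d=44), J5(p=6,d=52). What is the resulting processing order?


EDD: sort by earliest due date
  J1: d=42, p=13
  J4: d=44, p=11
  J5: d=52, p=6
  J2: d=56, p=11
  J3: d=59, p=14
Order: J1 → J4 → J5 → J2 → J3


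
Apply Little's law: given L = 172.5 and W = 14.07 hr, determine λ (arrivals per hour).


Little's law: L = λW → λ = L / W
= 172.5 / 14.07
= 12.26 per hour


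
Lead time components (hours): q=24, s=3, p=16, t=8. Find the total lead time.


Lead time = queue + setup + processing + transit
= 24 + 3 + 16 + 8
= 51 hours


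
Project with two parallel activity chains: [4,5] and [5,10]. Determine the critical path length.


Path A: 4 + 5 = 9
Path B: 5 + 10 = 15
Critical path = longest = max(9, 15)
= 15 (Path B)


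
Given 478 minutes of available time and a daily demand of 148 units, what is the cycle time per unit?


Cycle time = available time / demand
= 478 / 148
= 3.23 min/unit


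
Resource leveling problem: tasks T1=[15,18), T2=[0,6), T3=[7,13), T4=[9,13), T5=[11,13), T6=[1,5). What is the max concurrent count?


Check each time point for overlaps:
  t=11: 3 tasks active (T3, T4, T5)
Max concurrent = 3


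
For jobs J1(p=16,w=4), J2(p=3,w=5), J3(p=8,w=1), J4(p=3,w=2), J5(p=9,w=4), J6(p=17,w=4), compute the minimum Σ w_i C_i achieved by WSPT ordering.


WSPT order (by p/w): J2 → J4 → J5 → J1 → J6 → J3
  J2: C=3, w·C=5×3=15
  J4: C=6, w·C=2×6=12
  J5: C=15, w·C=4×15=60
  J1: C=31, w·C=4×31=124
  J6: C=48, w·C=4×48=192
  J3: C=56, w·C=1×56=56
Σ w·C = 459
= 459


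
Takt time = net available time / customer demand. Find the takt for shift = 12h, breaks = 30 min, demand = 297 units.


Available = 12×60 - 30 = 690 min
Takt time = 690 / 297
= 2.32 min/unit


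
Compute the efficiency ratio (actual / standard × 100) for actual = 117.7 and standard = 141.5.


Efficiency = (actual / standard) × 100
= (117.7 / 141.5) × 100
= 83.2%


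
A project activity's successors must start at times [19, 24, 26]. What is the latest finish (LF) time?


LF = min of all successor start times
Successors start at: [19, 24, 26]
LF = min(19, 24, 26)
= 19


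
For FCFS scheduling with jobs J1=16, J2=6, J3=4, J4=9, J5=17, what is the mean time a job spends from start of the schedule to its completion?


Completion times:
  J1: completes at 16
  J2: completes at 22
  J3: completes at 26
  J4: completes at 35
  J5: completes at 52
Sum = 151
Average = 151/5
= 30.20


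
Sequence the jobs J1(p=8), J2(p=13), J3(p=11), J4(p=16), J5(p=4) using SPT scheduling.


SPT: sort by shortest processing time
  J5: p=4
  J1: p=8
  J3: p=11
  J2: p=13
  J4: p=16
Order: J5 → J1 → J3 → J2 → J4


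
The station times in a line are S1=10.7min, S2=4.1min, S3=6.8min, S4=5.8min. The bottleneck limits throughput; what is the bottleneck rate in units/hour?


Bottleneck = longest station time
Station times: [10.7, 4.1, 6.8, 5.8]
Max = 10.7 min
Rate = 60 / 10.7
= 5.61 units/hour (bottleneck: 10.7min)


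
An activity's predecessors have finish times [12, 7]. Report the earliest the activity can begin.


ES = max of all predecessor completion times
Predecessors: [12, 7]
ES = max(12, 7)
= 12


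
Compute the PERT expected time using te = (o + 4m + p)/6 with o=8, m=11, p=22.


te = (o + 4m + p) / 6
= (8 + 4×11 + 22) / 6
= (8 + 44 + 22) / 6
= 74 / 6
= 12.33


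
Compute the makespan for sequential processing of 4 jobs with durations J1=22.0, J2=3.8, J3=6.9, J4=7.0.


Sequential makespan: sum all processing times
= 22.0 + 3.8 + 6.9 + 7.0
= 39.7 time units


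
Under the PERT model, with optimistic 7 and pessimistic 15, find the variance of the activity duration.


σ² = ((p - o) / 6)² = (p - o)² / 36
= (15 - 7)² / 36
= 8² / 36
= 64 / 36
= 1.7778


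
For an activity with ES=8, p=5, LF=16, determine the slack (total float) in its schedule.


EF = ES + duration = 8 + 5 = 13
LS = LF - duration = 16 - 5 = 11
Total Float = LF - EF = 16 - 13
(or LS - ES = 11 - 8)
= 3


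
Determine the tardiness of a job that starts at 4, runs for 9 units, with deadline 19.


Completion = start + processing = 4 + 9 = 13
Tardiness = max(0, C - d) = max(0, 13 - 19)
= max(0, -6)
= 0


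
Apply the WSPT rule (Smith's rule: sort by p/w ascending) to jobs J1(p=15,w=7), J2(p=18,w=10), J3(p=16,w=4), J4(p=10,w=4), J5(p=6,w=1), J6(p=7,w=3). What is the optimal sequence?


WSPT (Smith's rule): sort by p/w ascending
  J2: p/w = 18/10 = 1.800
  J1: p/w = 15/7 = 2.143
  J6: p/w = 7/3 = 2.333
  J4: p/w = 10/4 = 2.500
  J3: p/w = 16/4 = 4.000
  J5: p/w = 6/1 = 6.000
Order: J2 → J1 → J6 → J4 → J3 → J5


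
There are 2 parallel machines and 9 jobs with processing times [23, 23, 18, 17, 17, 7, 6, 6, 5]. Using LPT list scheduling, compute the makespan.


Jobs (LPT sorted): [23, 23, 18, 17, 17, 7, 6, 6, 5]
Machines: 2
  J=23 → Machine 1 (load: 0+23=23)
  J=23 → Machine 2 (load: 0+23=23)
  J=18 → Machine 1 (load: 23+18=41)
  J=17 → Machine 2 (load: 23+17=40)
  J=17 → Machine 2 (load: 40+17=57)
  J=7 → Machine 1 (load: 41+7=48)
  J=6 → Machine 1 (load: 48+6=54)
  J=6 → Machine 1 (load: 54+6=60)
  J=5 → Machine 2 (load: 57+5=62)
Machine loads: [60, 62]
Makespan = max = 62 time units


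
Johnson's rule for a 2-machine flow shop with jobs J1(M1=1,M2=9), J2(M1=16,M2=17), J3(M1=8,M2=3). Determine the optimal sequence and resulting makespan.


Johnson's rule:
Group 1 (M1≤M2, sort by M1): ['J1', 'J2']
Group 2 (M1>M2, sort desc M2): ['J3']
Sequence: J1 → J2 → J3
Makespan calculation:
  J1: M1 done=1, M2 done=10
  J2: M1 done=17, M2 done=34
  J3: M1 done=25, M2 done=37
= Sequence: J1 → J2 → J3, Makespan: 37


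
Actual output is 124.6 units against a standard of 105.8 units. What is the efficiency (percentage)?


Efficiency = (actual / standard) × 100
= (124.6 / 105.8) × 100
= 117.8%


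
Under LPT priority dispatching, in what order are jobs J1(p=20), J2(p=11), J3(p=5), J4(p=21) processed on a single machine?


LPT: sort by longest processing time first
  J4: p=21
  J1: p=20
  J2: p=11
  J3: p=5
Order: J4 → J1 → J2 → J3


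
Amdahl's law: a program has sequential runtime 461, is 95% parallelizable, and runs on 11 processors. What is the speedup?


Amdahl's law: T_p = T × ((1-p) + p/N)
= 461 × ((1-0.95) + 0.95/11)
= 461 × (0.05 + 0.0864)
= 461 × 0.1364
= 62.86
Speedup = 461/62.86
= 7.33×


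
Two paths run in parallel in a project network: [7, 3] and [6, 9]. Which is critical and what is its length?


Path A: 7 + 3 = 10
Path B: 6 + 9 = 15
Critical path = longest = max(10, 15)
= 15 (Path B)


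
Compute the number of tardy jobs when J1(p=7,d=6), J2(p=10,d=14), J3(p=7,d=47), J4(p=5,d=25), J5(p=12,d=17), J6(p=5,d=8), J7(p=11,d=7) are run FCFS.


Completion vs due date:
  J1: C=7, d=6 → TARDY
  J2: C=17, d=14 → TARDY
  J3: C=24, d=47 → on time
  J4: C=29, d=25 → TARDY
  J5: C=41, d=17 → TARDY
  J6: C=46, d=8 → TARDY
  J7: C=57, d=7 → TARDY
Tardy jobs: J1, J2, J4, J5, J6, J7
Count = 6


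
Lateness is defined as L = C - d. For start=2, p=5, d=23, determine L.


Completion = 2 + 5 = 7
Lateness = C - d = 7 - 23
= -16


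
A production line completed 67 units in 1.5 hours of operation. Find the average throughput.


Throughput = units / time
= 67 / 1.5
= 44.7 units/hour


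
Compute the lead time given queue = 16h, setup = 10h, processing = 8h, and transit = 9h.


Lead time = queue + setup + processing + transit
= 16 + 10 + 8 + 9
= 43 hours


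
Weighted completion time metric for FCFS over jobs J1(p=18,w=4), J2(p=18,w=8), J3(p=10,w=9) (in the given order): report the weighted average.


Completion times:
  J1: C=18, w×C=4×18=72
  J2: C=36, w×C=8×36=288
  J3: C=46, w×C=9×46=414
Sum w×C = 774
Sum w = 21
Weighted avg = 774/21
= 36.86


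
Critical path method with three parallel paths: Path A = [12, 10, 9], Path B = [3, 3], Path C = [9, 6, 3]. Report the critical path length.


Path A: 12 + 10 + 9 = 31
Path B: 3 + 3 = 6
Path C: 9 + 6 + 3 = 18
Critical path = longest = max(31, 6, 18)
= 31 (Path A)


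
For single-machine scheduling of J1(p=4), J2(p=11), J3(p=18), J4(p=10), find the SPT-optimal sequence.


SPT: sort by shortest processing time
  J1: p=4
  J4: p=10
  J2: p=11
  J3: p=18
Order: J1 → J4 → J2 → J3


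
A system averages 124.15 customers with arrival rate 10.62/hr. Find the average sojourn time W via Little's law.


Little's law: L = λW → W = L / λ
= 124.15 / 10.62
= 11.69 hours


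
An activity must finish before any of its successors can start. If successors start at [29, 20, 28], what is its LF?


LF = min of all successor start times
Successors start at: [29, 20, 28]
LF = min(29, 20, 28)
= 20


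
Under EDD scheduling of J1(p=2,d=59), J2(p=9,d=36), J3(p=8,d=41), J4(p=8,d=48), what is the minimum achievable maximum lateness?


EDD order: J2 → J3 → J4 → J1
Completion and lateness:
  J2: C=9, d=36, L=9-36=-27
  J3: C=17, d=41, L=17-41=-24
  J4: C=25, d=48, L=25-48=-23
  J1: C=27, d=59, L=27-59=-32
Lmax = max(-27, -24, -23, -32)
= -23


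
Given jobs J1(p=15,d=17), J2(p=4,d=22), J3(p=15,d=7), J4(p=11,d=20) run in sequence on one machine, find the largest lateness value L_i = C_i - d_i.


Lateness per job (L = C - d):
  J1: C=15, d=17, L=-2
  J2: C=19, d=22, L=-3
  J3: C=34, d=7, L=27
  J4: C=45, d=20, L=25
Lmax = max(-2, -3, 27, 25)
= 27


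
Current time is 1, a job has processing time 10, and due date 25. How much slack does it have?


Slack = due - current_time - processing
= 25 - 1 - 10
= 14


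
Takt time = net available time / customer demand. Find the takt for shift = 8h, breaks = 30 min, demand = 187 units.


Available = 8×60 - 30 = 450 min
Takt time = 450 / 187
= 2.41 min/unit


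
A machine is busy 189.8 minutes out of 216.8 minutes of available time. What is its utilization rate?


Utilization = busy / total × 100
= 189.8 / 216.8 × 100
= 87.5%


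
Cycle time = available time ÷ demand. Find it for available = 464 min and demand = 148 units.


Cycle time = available time / demand
= 464 / 148
= 3.14 min/unit


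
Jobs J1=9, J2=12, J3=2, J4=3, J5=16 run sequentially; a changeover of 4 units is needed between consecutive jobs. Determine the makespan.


Makespan = Σ processing + (n-1) × setup
= (9 + 12 + 2 + 3 + 16) + (5-1)×4
= 42 + 16
= 58 time units


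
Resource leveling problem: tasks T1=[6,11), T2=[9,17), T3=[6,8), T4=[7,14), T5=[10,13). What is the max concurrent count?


Check each time point for overlaps:
  t=10: 4 tasks active (T1, T2, T4, T5)
Max concurrent = 4


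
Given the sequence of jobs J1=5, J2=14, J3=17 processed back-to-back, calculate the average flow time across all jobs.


Completion times:
  J1: completes at 5
  J2: completes at 19
  J3: completes at 36
Sum = 60
Average = 60/3
= 20.00


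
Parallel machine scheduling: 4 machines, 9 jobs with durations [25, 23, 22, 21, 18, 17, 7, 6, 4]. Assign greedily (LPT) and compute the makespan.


Jobs (LPT sorted): [25, 23, 22, 21, 18, 17, 7, 6, 4]
Machines: 4
  J=25 → Machine 1 (load: 0+25=25)
  J=23 → Machine 2 (load: 0+23=23)
  J=22 → Machine 3 (load: 0+22=22)
  J=21 → Machine 4 (load: 0+21=21)
  J=18 → Machine 4 (load: 21+18=39)
  J=17 → Machine 3 (load: 22+17=39)
  J=7 → Machine 2 (load: 23+7=30)
  J=6 → Machine 1 (load: 25+6=31)
  J=4 → Machine 2 (load: 30+4=34)
Machine loads: [31, 34, 39, 39]
Makespan = max = 39 time units


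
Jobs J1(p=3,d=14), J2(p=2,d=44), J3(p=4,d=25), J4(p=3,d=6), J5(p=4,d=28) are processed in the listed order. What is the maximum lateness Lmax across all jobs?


Lateness per job (L = C - d):
  J1: C=3, d=14, L=-11
  J2: C=5, d=44, L=-39
  J3: C=9, d=25, L=-16
  J4: C=12, d=6, L=6
  J5: C=16, d=28, L=-12
Lmax = max(-11, -39, -16, 6, -12)
= 6


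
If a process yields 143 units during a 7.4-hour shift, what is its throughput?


Throughput = units / time
= 143 / 7.4
= 19.3 units/hour


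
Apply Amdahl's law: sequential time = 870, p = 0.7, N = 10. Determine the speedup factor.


Amdahl's law: T_p = T × ((1-p) + p/N)
= 870 × ((1-0.7) + 0.7/10)
= 870 × (0.30 + 0.0700)
= 870 × 0.3700
= 321.90
Speedup = 870/321.90
= 2.70×


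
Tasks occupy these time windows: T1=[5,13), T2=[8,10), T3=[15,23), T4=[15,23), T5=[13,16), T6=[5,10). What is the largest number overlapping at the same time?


Check each time point for overlaps:
  t=8: 3 tasks active (T1, T2, T6)
Max concurrent = 3


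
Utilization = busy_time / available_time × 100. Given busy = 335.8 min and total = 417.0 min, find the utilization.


Utilization = busy / total × 100
= 335.8 / 417.0 × 100
= 80.5%


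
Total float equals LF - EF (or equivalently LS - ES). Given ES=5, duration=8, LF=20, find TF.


EF = ES + duration = 5 + 8 = 13
LS = LF - duration = 20 - 8 = 12
Total Float = LF - EF = 20 - 13
(or LS - ES = 12 - 5)
= 7


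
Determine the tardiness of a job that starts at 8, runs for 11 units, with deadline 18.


Completion = start + processing = 8 + 11 = 19
Tardiness = max(0, C - d) = max(0, 19 - 18)
= max(0, 1)
= 1


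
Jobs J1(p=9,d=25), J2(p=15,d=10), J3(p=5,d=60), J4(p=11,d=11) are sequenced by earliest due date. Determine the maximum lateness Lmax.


EDD order: J2 → J4 → J1 → J3
Completion and lateness:
  J2: C=15, d=10, L=15-10=5
  J4: C=26, d=11, L=26-11=15
  J1: C=35, d=25, L=35-25=10
  J3: C=40, d=60, L=40-60=-20
Lmax = max(5, 15, 10, -20)
= 15


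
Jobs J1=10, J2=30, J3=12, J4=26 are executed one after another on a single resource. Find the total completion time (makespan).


Sequential makespan: sum all processing times
= 10 + 30 + 12 + 26
= 78 time units


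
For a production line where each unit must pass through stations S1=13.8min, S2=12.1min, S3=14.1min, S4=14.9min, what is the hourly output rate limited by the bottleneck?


Bottleneck = longest station time
Station times: [13.8, 12.1, 14.1, 14.9]
Max = 14.9 min
Rate = 60 / 14.9
= 4.03 units/hour (bottleneck: 14.9min)


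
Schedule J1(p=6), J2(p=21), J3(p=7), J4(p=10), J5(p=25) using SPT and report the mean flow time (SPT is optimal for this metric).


SPT order: J1 → J3 → J4 → J2 → J5
Completion times:
  J1: C=6
  J3: C=13
  J4: C=23
  J2: C=44
  J5: C=69
Sum = 155, n = 5
Mean flow = 155/5
= 31.00


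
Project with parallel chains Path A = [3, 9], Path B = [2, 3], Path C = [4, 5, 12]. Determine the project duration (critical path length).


Path A: 3 + 9 = 12
Path B: 2 + 3 = 5
Path C: 4 + 5 + 12 = 21
Critical path = longest = max(12, 5, 21)
= 21 (Path C)


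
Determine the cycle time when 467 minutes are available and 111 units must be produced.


Cycle time = available time / demand
= 467 / 111
= 4.21 min/unit


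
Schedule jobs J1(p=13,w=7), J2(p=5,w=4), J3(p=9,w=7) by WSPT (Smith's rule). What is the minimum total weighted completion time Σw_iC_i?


WSPT order (by p/w): J2 → J3 → J1
  J2: C=5, w·C=4×5=20
  J3: C=14, w·C=7×14=98
  J1: C=27, w·C=7×27=189
Σ w·C = 307
= 307


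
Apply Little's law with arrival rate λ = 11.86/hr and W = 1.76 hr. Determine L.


Little's law: L = λ × W
= 11.86 × 1.76
= 20.87


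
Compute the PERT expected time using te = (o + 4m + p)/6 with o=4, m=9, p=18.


te = (o + 4m + p) / 6
= (4 + 4×9 + 18) / 6
= (4 + 36 + 18) / 6
= 58 / 6
= 9.67


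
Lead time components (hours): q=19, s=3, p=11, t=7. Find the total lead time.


Lead time = queue + setup + processing + transit
= 19 + 3 + 11 + 7
= 40 hours


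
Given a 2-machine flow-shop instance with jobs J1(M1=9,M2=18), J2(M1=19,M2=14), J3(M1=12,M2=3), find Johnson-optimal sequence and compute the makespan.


Johnson's rule:
Group 1 (M1≤M2, sort by M1): ['J1']
Group 2 (M1>M2, sort desc M2): ['J2', 'J3']
Sequence: J1 → J2 → J3
Makespan calculation:
  J1: M1 done=9, M2 done=27
  J2: M1 done=28, M2 done=42
  J3: M1 done=40, M2 done=45
= Sequence: J1 → J2 → J3, Makespan: 45


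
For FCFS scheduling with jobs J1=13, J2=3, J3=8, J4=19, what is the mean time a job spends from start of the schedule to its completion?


Completion times:
  J1: completes at 13
  J2: completes at 16
  J3: completes at 24
  J4: completes at 43
Sum = 96
Average = 96/4
= 24.00


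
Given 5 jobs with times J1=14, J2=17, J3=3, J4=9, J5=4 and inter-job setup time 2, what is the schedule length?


Makespan = Σ processing + (n-1) × setup
= (14 + 17 + 3 + 9 + 4) + (5-1)×2
= 47 + 8
= 55 time units


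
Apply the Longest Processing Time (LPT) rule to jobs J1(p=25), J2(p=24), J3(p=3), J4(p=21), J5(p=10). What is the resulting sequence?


LPT: sort by longest processing time first
  J1: p=25
  J2: p=24
  J4: p=21
  J5: p=10
  J3: p=3
Order: J1 → J2 → J4 → J5 → J3


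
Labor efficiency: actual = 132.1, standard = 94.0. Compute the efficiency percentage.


Efficiency = (actual / standard) × 100
= (132.1 / 94.0) × 100
= 140.5%


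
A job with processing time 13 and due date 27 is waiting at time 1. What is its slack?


Slack = due - current_time - processing
= 27 - 1 - 13
= 13


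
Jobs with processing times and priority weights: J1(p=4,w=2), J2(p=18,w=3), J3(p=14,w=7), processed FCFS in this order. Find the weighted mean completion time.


Completion times:
  J1: C=4, w×C=2×4=8
  J2: C=22, w×C=3×22=66
  J3: C=36, w×C=7×36=252
Sum w×C = 326
Sum w = 12
Weighted avg = 326/12
= 27.17


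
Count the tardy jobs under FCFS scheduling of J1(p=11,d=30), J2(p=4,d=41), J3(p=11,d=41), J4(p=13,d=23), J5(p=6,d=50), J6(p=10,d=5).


Completion vs due date:
  J1: C=11, d=30 → on time
  J2: C=15, d=41 → on time
  J3: C=26, d=41 → on time
  J4: C=39, d=23 → TARDY
  J5: C=45, d=50 → on time
  J6: C=55, d=5 → TARDY
Tardy jobs: J4, J6
Count = 2


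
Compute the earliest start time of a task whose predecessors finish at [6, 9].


ES = max of all predecessor completion times
Predecessors: [6, 9]
ES = max(6, 9)
= 9


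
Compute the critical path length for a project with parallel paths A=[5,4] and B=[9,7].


Path A: 5 + 4 = 9
Path B: 9 + 7 = 16
Critical path = longest = max(9, 16)
= 16 (Path B)


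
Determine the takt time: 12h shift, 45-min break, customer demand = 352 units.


Available = 12×60 - 45 = 675 min
Takt time = 675 / 352
= 1.92 min/unit


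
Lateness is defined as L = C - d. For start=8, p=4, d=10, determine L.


Completion = 8 + 4 = 12
Lateness = C - d = 12 - 10
= 2


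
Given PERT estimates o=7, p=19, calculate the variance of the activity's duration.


σ² = ((p - o) / 6)² = (p - o)² / 36
= (19 - 7)² / 36
= 12² / 36
= 144 / 36
= 4.0000


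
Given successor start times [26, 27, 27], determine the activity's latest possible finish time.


LF = min of all successor start times
Successors start at: [26, 27, 27]
LF = min(26, 27, 27)
= 26


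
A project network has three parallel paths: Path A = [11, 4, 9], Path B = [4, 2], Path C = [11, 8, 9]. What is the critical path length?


Path A: 11 + 4 + 9 = 24
Path B: 4 + 2 = 6
Path C: 11 + 8 + 9 = 28
Critical path = longest = max(24, 6, 28)
= 28 (Path C)


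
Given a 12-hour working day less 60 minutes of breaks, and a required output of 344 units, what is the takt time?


Available = 12×60 - 60 = 660 min
Takt time = 660 / 344
= 1.92 min/unit


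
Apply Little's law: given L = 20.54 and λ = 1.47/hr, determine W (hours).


Little's law: L = λW → W = L / λ
= 20.54 / 1.47
= 13.97 hours


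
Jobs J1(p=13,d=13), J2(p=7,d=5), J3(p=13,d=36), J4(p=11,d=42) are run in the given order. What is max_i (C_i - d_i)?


Lateness per job (L = C - d):
  J1: C=13, d=13, L=0
  J2: C=20, d=5, L=15
  J3: C=33, d=36, L=-3
  J4: C=44, d=42, L=2
Lmax = max(0, 15, -3, 2)
= 15


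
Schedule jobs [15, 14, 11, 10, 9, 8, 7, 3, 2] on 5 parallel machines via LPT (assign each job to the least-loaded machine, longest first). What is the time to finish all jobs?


Jobs (LPT sorted): [15, 14, 11, 10, 9, 8, 7, 3, 2]
Machines: 5
  J=15 → Machine 1 (load: 0+15=15)
  J=14 → Machine 2 (load: 0+14=14)
  J=11 → Machine 3 (load: 0+11=11)
  J=10 → Machine 4 (load: 0+10=10)
  J=9 → Machine 5 (load: 0+9=9)
  J=8 → Machine 5 (load: 9+8=17)
  J=7 → Machine 4 (load: 10+7=17)
  J=3 → Machine 3 (load: 11+3=14)
  J=2 → Machine 2 (load: 14+2=16)
Machine loads: [15, 16, 14, 17, 17]
Makespan = max = 17 time units


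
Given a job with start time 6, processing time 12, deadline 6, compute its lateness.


Completion = 6 + 12 = 18
Lateness = C - d = 18 - 6
= 12
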